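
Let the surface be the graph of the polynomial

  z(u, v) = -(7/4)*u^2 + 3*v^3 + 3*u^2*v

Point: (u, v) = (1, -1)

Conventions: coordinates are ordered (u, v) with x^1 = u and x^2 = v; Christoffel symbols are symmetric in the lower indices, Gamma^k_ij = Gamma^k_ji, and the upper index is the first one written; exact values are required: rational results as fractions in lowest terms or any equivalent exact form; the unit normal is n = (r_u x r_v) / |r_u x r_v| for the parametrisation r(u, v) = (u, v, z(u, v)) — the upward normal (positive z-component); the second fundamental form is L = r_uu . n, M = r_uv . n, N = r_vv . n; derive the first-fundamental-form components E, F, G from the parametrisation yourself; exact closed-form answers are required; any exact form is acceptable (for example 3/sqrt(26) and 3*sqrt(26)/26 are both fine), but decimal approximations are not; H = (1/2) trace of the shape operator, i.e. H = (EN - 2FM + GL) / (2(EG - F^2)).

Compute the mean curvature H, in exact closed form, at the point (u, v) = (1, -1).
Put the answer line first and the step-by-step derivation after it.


Answer: H = -6608*sqrt(941)/885481

z_u = -19/2, z_v = 12, z_uu = -19/2, z_uv = 6, z_vv = -18
E = 365/4, F = -114, G = 145; answer radicand W^2 = 941/4
unnormalised second-form numerators: l = -19/2, m = 6, n = -18; L = l/sqrt(941/4), and similarly M = m/sqrt(W^2), N = n/sqrt(W^2)
H = (E*n - 2*F*m + G*l) / (2*(EG - F^2)*sqrt(W^2)); E*n - 2*F*m + G*l = -1652, EG - F^2 = 941/4, so H = (-3304/941)/sqrt(941/4)


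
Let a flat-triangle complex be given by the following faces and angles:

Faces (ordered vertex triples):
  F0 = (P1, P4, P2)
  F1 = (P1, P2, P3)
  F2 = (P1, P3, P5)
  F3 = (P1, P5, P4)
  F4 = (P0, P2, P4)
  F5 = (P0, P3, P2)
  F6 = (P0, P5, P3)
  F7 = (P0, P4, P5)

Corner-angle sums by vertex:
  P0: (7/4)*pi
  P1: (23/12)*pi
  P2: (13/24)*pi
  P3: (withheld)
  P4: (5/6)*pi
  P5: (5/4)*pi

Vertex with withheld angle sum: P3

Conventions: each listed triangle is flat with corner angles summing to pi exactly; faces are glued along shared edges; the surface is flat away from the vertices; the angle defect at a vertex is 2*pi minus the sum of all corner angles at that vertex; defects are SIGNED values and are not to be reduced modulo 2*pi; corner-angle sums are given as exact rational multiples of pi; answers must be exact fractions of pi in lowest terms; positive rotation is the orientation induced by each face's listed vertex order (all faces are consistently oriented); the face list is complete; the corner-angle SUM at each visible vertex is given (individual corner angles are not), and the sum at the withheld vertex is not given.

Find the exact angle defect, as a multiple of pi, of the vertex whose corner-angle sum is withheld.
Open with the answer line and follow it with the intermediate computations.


Answer: defect(P3) = (7/24)*pi

V = 6, E = 12, F = 8; chi = V - E + F = 2
Gauss-Bonnet: total defect = 2*pi*chi = 4*pi; visible defects sum to (89/24)*pi


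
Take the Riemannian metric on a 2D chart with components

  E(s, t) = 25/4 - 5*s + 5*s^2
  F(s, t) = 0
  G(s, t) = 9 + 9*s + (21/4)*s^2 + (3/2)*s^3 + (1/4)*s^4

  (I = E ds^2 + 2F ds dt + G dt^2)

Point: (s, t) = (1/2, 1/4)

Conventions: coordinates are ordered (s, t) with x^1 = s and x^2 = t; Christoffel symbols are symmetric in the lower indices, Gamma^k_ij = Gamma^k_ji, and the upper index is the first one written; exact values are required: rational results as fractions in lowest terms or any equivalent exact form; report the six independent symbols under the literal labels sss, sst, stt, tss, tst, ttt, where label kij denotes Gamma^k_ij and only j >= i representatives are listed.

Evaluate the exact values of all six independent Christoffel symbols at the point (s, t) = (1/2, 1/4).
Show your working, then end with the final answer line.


E = 5, F = 0, G = 961/64 at the point
E_s = 0, E_t = 0, F_s = 0, F_t = 0, G_s = 31/2, G_t = 0
EG - F^2 = 4805/64;  g^inv = (64/4805) * [[961/64, 0], [0, 5]]
first-kind symbols [ij,l] = (1/2)(d_i g_jl + d_j g_il - d_l g_ij): [ss,s] = E_s/2 = 0, [ss,t] = F_s - E_t/2 = 0, [st,s] = E_t/2 = 0, [st,t] = G_s/2 = 31/4, [tt,s] = F_t - G_s/2 = -31/4, [tt,t] = G_t/2 = 0
Gamma^s_ij = (G*[ij,s] - F*[ij,t])/(EG - F^2), Gamma^t_ij = (E*[ij,t] - F*[ij,s])/(EG - F^2)

Answer: Gamma_sss = 0, Gamma_sst = 0, Gamma_stt = -31/20, Gamma_tss = 0, Gamma_tst = 16/31, Gamma_ttt = 0


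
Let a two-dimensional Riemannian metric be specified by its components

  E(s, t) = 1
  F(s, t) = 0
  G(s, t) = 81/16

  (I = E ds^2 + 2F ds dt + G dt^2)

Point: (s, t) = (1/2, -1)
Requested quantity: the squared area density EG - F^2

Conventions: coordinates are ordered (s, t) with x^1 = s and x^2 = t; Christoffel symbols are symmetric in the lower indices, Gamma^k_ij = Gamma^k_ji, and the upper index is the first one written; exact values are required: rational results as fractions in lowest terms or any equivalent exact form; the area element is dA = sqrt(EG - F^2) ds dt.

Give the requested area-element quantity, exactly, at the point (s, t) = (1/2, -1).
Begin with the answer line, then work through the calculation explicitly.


Answer: EG - F^2 = 81/16

E = 1, F = 0, G = 81/16; EG - F^2 = 81/16


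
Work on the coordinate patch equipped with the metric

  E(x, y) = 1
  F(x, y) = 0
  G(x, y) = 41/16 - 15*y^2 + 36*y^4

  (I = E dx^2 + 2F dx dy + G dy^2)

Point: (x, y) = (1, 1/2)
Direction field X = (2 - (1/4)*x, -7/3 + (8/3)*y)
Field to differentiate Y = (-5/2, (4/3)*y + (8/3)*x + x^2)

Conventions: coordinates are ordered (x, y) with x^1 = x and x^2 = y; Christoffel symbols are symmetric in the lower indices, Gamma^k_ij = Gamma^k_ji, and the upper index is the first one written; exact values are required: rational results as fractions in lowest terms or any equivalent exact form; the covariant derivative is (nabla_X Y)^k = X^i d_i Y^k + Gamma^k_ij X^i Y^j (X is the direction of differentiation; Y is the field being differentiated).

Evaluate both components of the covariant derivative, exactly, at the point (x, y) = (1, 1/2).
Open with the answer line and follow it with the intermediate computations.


Answer: (nabla_X Y)^x = 0, (nabla_X Y)^y = 73/102

E = 1, F = 0, G = 17/16 at the point
E_x = 0, E_y = 0, F_x = 0, F_y = 0, G_x = 0, G_y = 3
EG - F^2 = 17/16;  g^inv = (16/17) * [[17/16, 0], [0, 1]]
first-kind symbols [ij,l] = (1/2)(d_i g_jl + d_j g_il - d_l g_ij): [xx,x] = E_x/2 = 0, [xx,y] = F_x - E_y/2 = 0, [xy,x] = E_y/2 = 0, [xy,y] = G_x/2 = 0, [yy,x] = F_y - G_x/2 = 0, [yy,y] = G_y/2 = 3/2
Gamma^x_ij = (G*[ij,x] - F*[ij,y])/(EG - F^2), Gamma^y_ij = (E*[ij,y] - F*[ij,x])/(EG - F^2)
Gamma_xxx = 0, Gamma_xxy = 0, Gamma_xyy = 0, Gamma_yxx = 0, Gamma_yxy = 0, Gamma_yyy = 24/17
X = (7/4, -1), Y = (-5/2, 13/3) at the point


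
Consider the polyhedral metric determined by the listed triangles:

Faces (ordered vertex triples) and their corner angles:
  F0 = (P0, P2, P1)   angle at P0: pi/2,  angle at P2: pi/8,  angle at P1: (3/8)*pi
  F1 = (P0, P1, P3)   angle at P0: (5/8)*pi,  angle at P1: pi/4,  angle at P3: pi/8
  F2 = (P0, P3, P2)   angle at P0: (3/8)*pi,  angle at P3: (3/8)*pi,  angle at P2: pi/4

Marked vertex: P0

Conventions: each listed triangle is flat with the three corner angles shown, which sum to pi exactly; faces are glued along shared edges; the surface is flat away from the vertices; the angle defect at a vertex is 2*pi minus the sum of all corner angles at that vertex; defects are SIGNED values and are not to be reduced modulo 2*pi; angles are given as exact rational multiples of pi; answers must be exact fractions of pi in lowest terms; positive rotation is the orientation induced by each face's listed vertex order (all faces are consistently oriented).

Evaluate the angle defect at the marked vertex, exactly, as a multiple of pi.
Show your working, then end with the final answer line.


Sum of corner angles at P0: (3/2)*pi
defect = 2*pi - (3/2)*pi

Answer: defect(P0) = pi/2


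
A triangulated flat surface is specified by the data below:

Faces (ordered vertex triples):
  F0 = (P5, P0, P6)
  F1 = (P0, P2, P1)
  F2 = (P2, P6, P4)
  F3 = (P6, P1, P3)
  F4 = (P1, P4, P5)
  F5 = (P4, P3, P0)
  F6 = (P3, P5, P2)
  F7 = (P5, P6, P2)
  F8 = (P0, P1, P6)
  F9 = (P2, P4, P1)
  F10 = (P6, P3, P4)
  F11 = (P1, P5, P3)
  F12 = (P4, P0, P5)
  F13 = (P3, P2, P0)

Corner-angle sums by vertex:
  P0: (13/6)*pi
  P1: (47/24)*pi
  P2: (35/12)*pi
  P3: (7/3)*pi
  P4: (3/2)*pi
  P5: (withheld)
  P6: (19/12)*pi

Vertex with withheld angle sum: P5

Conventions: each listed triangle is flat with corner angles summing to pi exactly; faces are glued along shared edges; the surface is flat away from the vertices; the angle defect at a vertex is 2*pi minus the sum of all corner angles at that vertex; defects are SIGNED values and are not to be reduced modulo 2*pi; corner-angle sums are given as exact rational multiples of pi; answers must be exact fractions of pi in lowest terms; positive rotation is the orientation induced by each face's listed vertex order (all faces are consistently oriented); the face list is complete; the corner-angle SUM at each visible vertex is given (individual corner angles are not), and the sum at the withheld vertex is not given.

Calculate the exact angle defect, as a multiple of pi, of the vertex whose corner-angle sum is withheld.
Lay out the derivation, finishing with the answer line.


V = 7, E = 21, F = 14; chi = V - E + F = 0
Gauss-Bonnet: total defect = 2*pi*chi = 0; visible defects sum to (-11/24)*pi

Answer: defect(P5) = (11/24)*pi


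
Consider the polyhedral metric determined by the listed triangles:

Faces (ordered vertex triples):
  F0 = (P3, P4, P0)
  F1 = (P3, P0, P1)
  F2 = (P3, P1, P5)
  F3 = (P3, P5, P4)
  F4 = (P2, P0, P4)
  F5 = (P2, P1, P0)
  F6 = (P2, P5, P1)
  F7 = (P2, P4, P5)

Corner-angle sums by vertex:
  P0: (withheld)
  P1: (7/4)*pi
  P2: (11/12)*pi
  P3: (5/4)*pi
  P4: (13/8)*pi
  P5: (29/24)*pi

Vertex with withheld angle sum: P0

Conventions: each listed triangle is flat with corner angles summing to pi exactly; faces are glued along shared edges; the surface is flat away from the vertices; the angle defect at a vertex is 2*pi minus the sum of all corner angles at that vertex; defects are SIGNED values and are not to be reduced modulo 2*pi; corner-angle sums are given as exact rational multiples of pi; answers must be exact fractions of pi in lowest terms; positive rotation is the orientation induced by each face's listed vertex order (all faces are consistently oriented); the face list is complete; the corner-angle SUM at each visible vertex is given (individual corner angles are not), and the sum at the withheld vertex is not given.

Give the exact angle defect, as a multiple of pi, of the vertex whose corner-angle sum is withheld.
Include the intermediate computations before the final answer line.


V = 6, E = 12, F = 8; chi = V - E + F = 2
Gauss-Bonnet: total defect = 2*pi*chi = 4*pi; visible defects sum to (13/4)*pi

Answer: defect(P0) = (3/4)*pi


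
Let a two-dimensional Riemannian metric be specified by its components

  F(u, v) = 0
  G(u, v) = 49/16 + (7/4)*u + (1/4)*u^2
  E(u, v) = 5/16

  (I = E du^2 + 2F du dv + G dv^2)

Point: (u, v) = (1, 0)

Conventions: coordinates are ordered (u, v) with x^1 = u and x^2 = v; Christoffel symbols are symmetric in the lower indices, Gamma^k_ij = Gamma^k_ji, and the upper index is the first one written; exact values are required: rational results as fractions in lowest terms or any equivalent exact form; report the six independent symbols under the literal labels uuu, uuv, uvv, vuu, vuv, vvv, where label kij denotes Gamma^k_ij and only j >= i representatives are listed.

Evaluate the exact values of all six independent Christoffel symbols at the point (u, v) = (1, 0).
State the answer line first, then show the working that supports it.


Answer: Gamma_uuu = 0, Gamma_uuv = 0, Gamma_uvv = -18/5, Gamma_vuu = 0, Gamma_vuv = 2/9, Gamma_vvv = 0

E = 5/16, F = 0, G = 81/16 at the point
E_u = 0, E_v = 0, F_u = 0, F_v = 0, G_u = 9/4, G_v = 0
EG - F^2 = 405/256;  g^inv = (256/405) * [[81/16, 0], [0, 5/16]]
first-kind symbols [ij,l] = (1/2)(d_i g_jl + d_j g_il - d_l g_ij): [uu,u] = E_u/2 = 0, [uu,v] = F_u - E_v/2 = 0, [uv,u] = E_v/2 = 0, [uv,v] = G_u/2 = 9/8, [vv,u] = F_v - G_u/2 = -9/8, [vv,v] = G_v/2 = 0
Gamma^u_ij = (G*[ij,u] - F*[ij,v])/(EG - F^2), Gamma^v_ij = (E*[ij,v] - F*[ij,u])/(EG - F^2)


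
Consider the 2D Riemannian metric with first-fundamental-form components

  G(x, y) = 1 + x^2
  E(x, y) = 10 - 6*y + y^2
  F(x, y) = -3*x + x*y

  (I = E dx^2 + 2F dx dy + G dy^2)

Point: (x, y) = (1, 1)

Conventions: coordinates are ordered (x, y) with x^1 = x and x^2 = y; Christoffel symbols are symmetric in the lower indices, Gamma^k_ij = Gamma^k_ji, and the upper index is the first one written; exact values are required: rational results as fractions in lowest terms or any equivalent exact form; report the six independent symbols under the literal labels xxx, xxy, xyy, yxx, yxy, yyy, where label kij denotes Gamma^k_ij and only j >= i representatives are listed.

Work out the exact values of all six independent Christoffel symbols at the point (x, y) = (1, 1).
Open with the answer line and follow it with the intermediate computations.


Answer: Gamma_xxx = 0, Gamma_xxy = -1/3, Gamma_xyy = 0, Gamma_yxx = 0, Gamma_yxy = 1/6, Gamma_yyy = 0

E = 5, F = -2, G = 2 at the point
E_x = 0, E_y = -4, F_x = -2, F_y = 1, G_x = 2, G_y = 0
EG - F^2 = 6;  g^inv = (1/6) * [[2, 2], [2, 5]]
first-kind symbols [ij,l] = (1/2)(d_i g_jl + d_j g_il - d_l g_ij): [xx,x] = E_x/2 = 0, [xx,y] = F_x - E_y/2 = 0, [xy,x] = E_y/2 = -2, [xy,y] = G_x/2 = 1, [yy,x] = F_y - G_x/2 = 0, [yy,y] = G_y/2 = 0
Gamma^x_ij = (G*[ij,x] - F*[ij,y])/(EG - F^2), Gamma^y_ij = (E*[ij,y] - F*[ij,x])/(EG - F^2)


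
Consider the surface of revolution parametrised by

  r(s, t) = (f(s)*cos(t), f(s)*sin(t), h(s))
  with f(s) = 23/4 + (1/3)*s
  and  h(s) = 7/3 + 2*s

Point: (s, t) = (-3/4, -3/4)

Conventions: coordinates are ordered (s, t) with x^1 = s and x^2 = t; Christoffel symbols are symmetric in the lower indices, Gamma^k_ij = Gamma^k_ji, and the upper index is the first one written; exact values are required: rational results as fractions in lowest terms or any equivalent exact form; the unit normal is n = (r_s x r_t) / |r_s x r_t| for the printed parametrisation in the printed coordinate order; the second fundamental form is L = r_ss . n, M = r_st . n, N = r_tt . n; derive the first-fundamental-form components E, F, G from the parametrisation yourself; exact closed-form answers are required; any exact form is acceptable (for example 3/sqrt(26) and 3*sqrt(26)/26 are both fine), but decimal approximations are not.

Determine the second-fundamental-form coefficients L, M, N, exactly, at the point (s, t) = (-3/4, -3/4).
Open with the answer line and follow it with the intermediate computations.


Answer: L = 0, M = 0, N = 33*sqrt(37)/37

f = 11/2, f' = 1/3, f'' = 0, h' = 2, h'' = 0
E = 37/9, F = 0, G = 121/4; answer radicand W^2 = 37/9
unnormalised second-form numerators: l = 0, m = 0, n = 11; L = l/sqrt(37/9), and similarly M = m/sqrt(W^2), N = n/sqrt(W^2)


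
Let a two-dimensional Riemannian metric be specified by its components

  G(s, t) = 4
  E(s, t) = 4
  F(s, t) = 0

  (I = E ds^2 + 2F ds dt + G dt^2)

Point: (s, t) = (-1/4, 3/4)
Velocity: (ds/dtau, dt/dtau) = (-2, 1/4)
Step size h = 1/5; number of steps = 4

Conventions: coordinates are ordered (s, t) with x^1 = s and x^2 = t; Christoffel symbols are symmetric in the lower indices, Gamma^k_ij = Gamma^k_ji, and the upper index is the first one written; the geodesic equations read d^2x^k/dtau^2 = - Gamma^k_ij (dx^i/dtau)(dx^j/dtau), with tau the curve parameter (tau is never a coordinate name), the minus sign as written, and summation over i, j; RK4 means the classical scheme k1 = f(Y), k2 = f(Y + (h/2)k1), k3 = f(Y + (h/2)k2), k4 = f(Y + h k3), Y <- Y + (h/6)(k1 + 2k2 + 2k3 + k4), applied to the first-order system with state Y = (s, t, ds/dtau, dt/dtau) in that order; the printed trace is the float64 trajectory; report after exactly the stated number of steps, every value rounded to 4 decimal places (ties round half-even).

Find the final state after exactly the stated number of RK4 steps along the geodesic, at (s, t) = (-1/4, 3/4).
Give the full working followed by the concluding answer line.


f(Y) = (ds/dtau, dt/dtau, -Gamma^s_ij Y'^i Y'^j, -Gamma^t_ij Y'^i Y'^j) with the Gammas evaluated at the stage position; h = 0.200000; intermediate values shown to 6 dp
step 0: s = -0.2500, t = 0.7500, ds/dtau = -2.0000, dt/dtau = 0.2500
step 1:
  k1: at (s, t) = (-0.250000, 0.750000), (ds/dtau, dt/dtau) = (-2.000000, 0.250000); Gamma_sss = 0.000000, Gamma_sst = 0.000000, Gamma_stt = 0.000000, Gamma_tss = 0.000000, Gamma_tst = 0.000000, Gamma_ttt = 0.000000; k1 = (-2.000000, 0.250000, 0.000000, 0.000000)
  k2: at (s, t) = (-0.450000, 0.775000), (ds/dtau, dt/dtau) = (-2.000000, 0.250000); Gamma_sss = 0.000000, Gamma_sst = 0.000000, Gamma_stt = 0.000000, Gamma_tss = 0.000000, Gamma_tst = 0.000000, Gamma_ttt = 0.000000; k2 = (-2.000000, 0.250000, 0.000000, 0.000000)
  k3: at (s, t) = (-0.450000, 0.775000), (ds/dtau, dt/dtau) = (-2.000000, 0.250000); Gamma_sss = 0.000000, Gamma_sst = 0.000000, Gamma_stt = 0.000000, Gamma_tss = 0.000000, Gamma_tst = 0.000000, Gamma_ttt = 0.000000; k3 = (-2.000000, 0.250000, 0.000000, 0.000000)
  k4: at (s, t) = (-0.650000, 0.800000), (ds/dtau, dt/dtau) = (-2.000000, 0.250000); Gamma_sss = 0.000000, Gamma_sst = 0.000000, Gamma_stt = 0.000000, Gamma_tss = 0.000000, Gamma_tst = 0.000000, Gamma_ttt = 0.000000; k4 = (-2.000000, 0.250000, 0.000000, 0.000000)
  Y <- Y + (h/6)(k1 + 2k2 + 2k3 + k4): s = -0.6500, t = 0.8000, ds/dtau = -2.0000, dt/dtau = 0.2500
step 2:
  k1: at (s, t) = (-0.650000, 0.800000), (ds/dtau, dt/dtau) = (-2.000000, 0.250000); Gamma_sss = 0.000000, Gamma_sst = 0.000000, Gamma_stt = 0.000000, Gamma_tss = 0.000000, Gamma_tst = 0.000000, Gamma_ttt = 0.000000; k1 = (-2.000000, 0.250000, 0.000000, 0.000000)
  k2: at (s, t) = (-0.850000, 0.825000), (ds/dtau, dt/dtau) = (-2.000000, 0.250000); Gamma_sss = 0.000000, Gamma_sst = 0.000000, Gamma_stt = 0.000000, Gamma_tss = 0.000000, Gamma_tst = 0.000000, Gamma_ttt = 0.000000; k2 = (-2.000000, 0.250000, 0.000000, 0.000000)
  k3: at (s, t) = (-0.850000, 0.825000), (ds/dtau, dt/dtau) = (-2.000000, 0.250000); Gamma_sss = 0.000000, Gamma_sst = 0.000000, Gamma_stt = 0.000000, Gamma_tss = 0.000000, Gamma_tst = 0.000000, Gamma_ttt = 0.000000; k3 = (-2.000000, 0.250000, 0.000000, 0.000000)
  k4: at (s, t) = (-1.050000, 0.850000), (ds/dtau, dt/dtau) = (-2.000000, 0.250000); Gamma_sss = 0.000000, Gamma_sst = 0.000000, Gamma_stt = 0.000000, Gamma_tss = 0.000000, Gamma_tst = 0.000000, Gamma_ttt = 0.000000; k4 = (-2.000000, 0.250000, 0.000000, 0.000000)
  Y <- Y + (h/6)(k1 + 2k2 + 2k3 + k4): s = -1.0500, t = 0.8500, ds/dtau = -2.0000, dt/dtau = 0.2500
step 3:
  k1: at (s, t) = (-1.050000, 0.850000), (ds/dtau, dt/dtau) = (-2.000000, 0.250000); Gamma_sss = 0.000000, Gamma_sst = 0.000000, Gamma_stt = 0.000000, Gamma_tss = 0.000000, Gamma_tst = 0.000000, Gamma_ttt = 0.000000; k1 = (-2.000000, 0.250000, 0.000000, 0.000000)
  k2: at (s, t) = (-1.250000, 0.875000), (ds/dtau, dt/dtau) = (-2.000000, 0.250000); Gamma_sss = 0.000000, Gamma_sst = 0.000000, Gamma_stt = 0.000000, Gamma_tss = 0.000000, Gamma_tst = 0.000000, Gamma_ttt = 0.000000; k2 = (-2.000000, 0.250000, 0.000000, 0.000000)
  k3: at (s, t) = (-1.250000, 0.875000), (ds/dtau, dt/dtau) = (-2.000000, 0.250000); Gamma_sss = 0.000000, Gamma_sst = 0.000000, Gamma_stt = 0.000000, Gamma_tss = 0.000000, Gamma_tst = 0.000000, Gamma_ttt = 0.000000; k3 = (-2.000000, 0.250000, 0.000000, 0.000000)
  k4: at (s, t) = (-1.450000, 0.900000), (ds/dtau, dt/dtau) = (-2.000000, 0.250000); Gamma_sss = 0.000000, Gamma_sst = 0.000000, Gamma_stt = 0.000000, Gamma_tss = 0.000000, Gamma_tst = 0.000000, Gamma_ttt = 0.000000; k4 = (-2.000000, 0.250000, 0.000000, 0.000000)
  Y <- Y + (h/6)(k1 + 2k2 + 2k3 + k4): s = -1.4500, t = 0.9000, ds/dtau = -2.0000, dt/dtau = 0.2500
step 4:
  k1: at (s, t) = (-1.450000, 0.900000), (ds/dtau, dt/dtau) = (-2.000000, 0.250000); Gamma_sss = 0.000000, Gamma_sst = 0.000000, Gamma_stt = 0.000000, Gamma_tss = 0.000000, Gamma_tst = 0.000000, Gamma_ttt = 0.000000; k1 = (-2.000000, 0.250000, 0.000000, 0.000000)
  k2: at (s, t) = (-1.650000, 0.925000), (ds/dtau, dt/dtau) = (-2.000000, 0.250000); Gamma_sss = 0.000000, Gamma_sst = 0.000000, Gamma_stt = 0.000000, Gamma_tss = 0.000000, Gamma_tst = 0.000000, Gamma_ttt = 0.000000; k2 = (-2.000000, 0.250000, 0.000000, 0.000000)
  k3: at (s, t) = (-1.650000, 0.925000), (ds/dtau, dt/dtau) = (-2.000000, 0.250000); Gamma_sss = 0.000000, Gamma_sst = 0.000000, Gamma_stt = 0.000000, Gamma_tss = 0.000000, Gamma_tst = 0.000000, Gamma_ttt = 0.000000; k3 = (-2.000000, 0.250000, 0.000000, 0.000000)
  k4: at (s, t) = (-1.850000, 0.950000), (ds/dtau, dt/dtau) = (-2.000000, 0.250000); Gamma_sss = 0.000000, Gamma_sst = 0.000000, Gamma_stt = 0.000000, Gamma_tss = 0.000000, Gamma_tst = 0.000000, Gamma_ttt = 0.000000; k4 = (-2.000000, 0.250000, 0.000000, 0.000000)
  Y <- Y + (h/6)(k1 + 2k2 + 2k3 + k4): s = -1.8500, t = 0.9500, ds/dtau = -2.0000, dt/dtau = 0.2500

Answer: s = -1.8500, t = 0.9500, ds/dtau = -2.0000, dt/dtau = 0.2500


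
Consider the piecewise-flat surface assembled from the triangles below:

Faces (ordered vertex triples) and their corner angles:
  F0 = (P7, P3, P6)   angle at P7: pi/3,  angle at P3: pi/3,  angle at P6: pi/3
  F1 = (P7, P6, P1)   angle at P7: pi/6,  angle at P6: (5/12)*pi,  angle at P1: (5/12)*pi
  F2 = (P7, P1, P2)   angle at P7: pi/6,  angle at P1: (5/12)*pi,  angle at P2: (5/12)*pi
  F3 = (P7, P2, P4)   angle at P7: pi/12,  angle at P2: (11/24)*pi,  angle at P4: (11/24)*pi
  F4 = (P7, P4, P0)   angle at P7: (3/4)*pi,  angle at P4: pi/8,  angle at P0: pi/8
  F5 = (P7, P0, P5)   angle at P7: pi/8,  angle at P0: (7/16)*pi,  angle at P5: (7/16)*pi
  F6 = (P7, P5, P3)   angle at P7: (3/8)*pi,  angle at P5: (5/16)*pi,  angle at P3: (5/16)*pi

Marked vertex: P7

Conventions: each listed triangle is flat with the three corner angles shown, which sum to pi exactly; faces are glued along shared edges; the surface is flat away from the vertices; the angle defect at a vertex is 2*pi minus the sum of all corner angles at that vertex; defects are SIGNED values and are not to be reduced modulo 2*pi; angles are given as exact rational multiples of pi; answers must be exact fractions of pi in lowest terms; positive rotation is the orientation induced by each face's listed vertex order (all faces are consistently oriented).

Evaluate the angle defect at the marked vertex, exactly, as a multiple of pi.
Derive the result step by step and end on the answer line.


Sum of corner angles at P7: 2*pi
defect = 2*pi - 2*pi

Answer: defect(P7) = 0


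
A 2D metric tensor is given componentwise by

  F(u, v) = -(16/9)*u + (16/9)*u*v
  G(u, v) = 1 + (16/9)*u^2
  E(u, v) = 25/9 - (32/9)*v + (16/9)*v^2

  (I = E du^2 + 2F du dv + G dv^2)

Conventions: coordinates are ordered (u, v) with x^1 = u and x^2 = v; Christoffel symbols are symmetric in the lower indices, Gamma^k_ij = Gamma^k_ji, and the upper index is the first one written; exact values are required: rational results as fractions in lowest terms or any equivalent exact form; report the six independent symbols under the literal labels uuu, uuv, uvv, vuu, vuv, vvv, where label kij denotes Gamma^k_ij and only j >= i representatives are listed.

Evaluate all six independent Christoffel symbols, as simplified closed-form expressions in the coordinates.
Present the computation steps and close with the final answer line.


E = 25/9 - (32/9)*v + (16/9)*v^2; F = -(16/9)*u + (16/9)*u*v; G = 1 + (16/9)*u^2
Gamma^k_ij = (1/2) g^{kl} (d_i g_jl + d_j g_il - d_l g_ij), with g^inv = (1/(EG-F^2)) [[G, -F], [-F, E]]
first partials: E_u = 0, E_v = -32/9 + (32/9)*v, F_u = -16/9 + (16/9)*v, F_v = (16/9)*u, G_u = (32/9)*u, G_v = 0
D = EG - F^2 = 25/9 - (32/9)*v + (16/9)*v^2 + (16/9)*u^2
expanded: Gamma^u_uu = (G E_u - 2F F_u + F E_v)/(2D), Gamma^u_uv = (G E_v - F G_u)/(2D), Gamma^u_vv = (2G F_v - G G_u - F G_v)/(2D), Gamma^v_uu = (2E F_u - E E_v - F E_u)/(2D), Gamma^v_uv = (E G_u - F E_v)/(2D), Gamma^v_vv = (E G_v - 2F F_v + F G_u)/(2D); substitute and cancel common factors

Answer: Gamma_uuu = 0, Gamma_uuv = (16*v - 16)/(16*u^2 + 16*v^2 - 32*v + 25), Gamma_uvv = 0, Gamma_vuu = 0, Gamma_vuv = 16*u/(16*u^2 + 16*v^2 - 32*v + 25), Gamma_vvv = 0


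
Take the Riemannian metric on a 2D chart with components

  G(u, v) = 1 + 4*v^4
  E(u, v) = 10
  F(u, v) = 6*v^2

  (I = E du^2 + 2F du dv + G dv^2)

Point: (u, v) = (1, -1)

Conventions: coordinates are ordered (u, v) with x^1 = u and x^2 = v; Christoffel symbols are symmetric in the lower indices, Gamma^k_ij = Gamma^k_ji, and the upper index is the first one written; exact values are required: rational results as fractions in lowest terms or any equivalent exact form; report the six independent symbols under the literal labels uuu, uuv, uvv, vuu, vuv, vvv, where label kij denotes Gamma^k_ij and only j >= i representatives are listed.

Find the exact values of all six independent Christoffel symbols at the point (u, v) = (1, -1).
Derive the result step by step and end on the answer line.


E = 10, F = 6, G = 5 at the point
E_u = 0, E_v = 0, F_u = 0, F_v = -12, G_u = 0, G_v = -16
EG - F^2 = 14;  g^inv = (1/14) * [[5, -6], [-6, 10]]
first-kind symbols [ij,l] = (1/2)(d_i g_jl + d_j g_il - d_l g_ij): [uu,u] = E_u/2 = 0, [uu,v] = F_u - E_v/2 = 0, [uv,u] = E_v/2 = 0, [uv,v] = G_u/2 = 0, [vv,u] = F_v - G_u/2 = -12, [vv,v] = G_v/2 = -8
Gamma^u_ij = (G*[ij,u] - F*[ij,v])/(EG - F^2), Gamma^v_ij = (E*[ij,v] - F*[ij,u])/(EG - F^2)

Answer: Gamma_uuu = 0, Gamma_uuv = 0, Gamma_uvv = -6/7, Gamma_vuu = 0, Gamma_vuv = 0, Gamma_vvv = -4/7


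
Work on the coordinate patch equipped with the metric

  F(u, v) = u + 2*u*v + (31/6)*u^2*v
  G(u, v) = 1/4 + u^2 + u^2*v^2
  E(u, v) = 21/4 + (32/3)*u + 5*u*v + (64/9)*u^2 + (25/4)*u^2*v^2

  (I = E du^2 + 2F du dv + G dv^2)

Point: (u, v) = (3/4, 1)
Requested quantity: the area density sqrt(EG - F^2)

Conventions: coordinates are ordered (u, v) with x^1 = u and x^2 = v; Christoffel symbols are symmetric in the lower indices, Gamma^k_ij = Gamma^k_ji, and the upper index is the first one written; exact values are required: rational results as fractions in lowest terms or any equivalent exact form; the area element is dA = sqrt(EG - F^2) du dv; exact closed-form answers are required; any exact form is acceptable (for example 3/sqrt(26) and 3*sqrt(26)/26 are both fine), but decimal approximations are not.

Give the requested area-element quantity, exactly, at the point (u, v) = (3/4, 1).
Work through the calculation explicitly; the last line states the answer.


E = 1569/64, F = 165/32, G = 11/8; EG - F^2 = 7293/1024

Answer: sqrt(EG - F^2) = sqrt(7293)/32


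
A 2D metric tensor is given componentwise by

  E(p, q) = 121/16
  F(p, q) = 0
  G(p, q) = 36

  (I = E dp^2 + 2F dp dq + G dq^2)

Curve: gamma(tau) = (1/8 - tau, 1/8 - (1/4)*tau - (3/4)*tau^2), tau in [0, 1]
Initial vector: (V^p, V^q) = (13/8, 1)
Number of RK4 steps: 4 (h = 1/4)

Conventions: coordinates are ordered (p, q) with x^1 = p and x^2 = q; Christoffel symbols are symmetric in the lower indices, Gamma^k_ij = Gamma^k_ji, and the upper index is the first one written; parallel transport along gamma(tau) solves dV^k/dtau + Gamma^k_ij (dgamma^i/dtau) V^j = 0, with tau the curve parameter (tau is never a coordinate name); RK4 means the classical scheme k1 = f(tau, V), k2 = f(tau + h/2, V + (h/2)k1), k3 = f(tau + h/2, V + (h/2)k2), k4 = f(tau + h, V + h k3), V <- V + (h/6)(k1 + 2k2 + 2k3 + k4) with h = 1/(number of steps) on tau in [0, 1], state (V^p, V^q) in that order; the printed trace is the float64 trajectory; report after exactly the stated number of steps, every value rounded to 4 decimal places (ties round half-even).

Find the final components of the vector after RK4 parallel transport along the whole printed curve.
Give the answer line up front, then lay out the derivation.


Answer: V^p = 1.6250, V^q = 1.0000

gamma'(tau) = (-1, -1/4 - (3/2)*tau); f(tau, V)^k = -Gamma^k_ij(gamma(tau)) gamma'^i(tau) V^j; h = 1/4; intermediate values shown to 6 dp
curve data and Christoffel symbols at the stage parameters:
  tau = 0.000000: gamma = (0.125000, 0.125000), gamma' = (-1.000000, -0.250000); Gamma_ppp = 0.000000, Gamma_ppq = 0.000000, Gamma_pqq = 0.000000, Gamma_qpp = 0.000000, Gamma_qpq = 0.000000, Gamma_qqq = 0.000000
  tau = 0.125000: gamma = (0.000000, 0.082031), gamma' = (-1.000000, -0.437500); Gamma_ppp = 0.000000, Gamma_ppq = 0.000000, Gamma_pqq = 0.000000, Gamma_qpp = 0.000000, Gamma_qpq = 0.000000, Gamma_qqq = 0.000000
  tau = 0.250000: gamma = (-0.125000, 0.015625), gamma' = (-1.000000, -0.625000); Gamma_ppp = 0.000000, Gamma_ppq = 0.000000, Gamma_pqq = 0.000000, Gamma_qpp = 0.000000, Gamma_qpq = 0.000000, Gamma_qqq = 0.000000
  tau = 0.375000: gamma = (-0.250000, -0.074219), gamma' = (-1.000000, -0.812500); Gamma_ppp = 0.000000, Gamma_ppq = 0.000000, Gamma_pqq = 0.000000, Gamma_qpp = 0.000000, Gamma_qpq = 0.000000, Gamma_qqq = 0.000000
  tau = 0.500000: gamma = (-0.375000, -0.187500), gamma' = (-1.000000, -1.000000); Gamma_ppp = 0.000000, Gamma_ppq = 0.000000, Gamma_pqq = 0.000000, Gamma_qpp = 0.000000, Gamma_qpq = 0.000000, Gamma_qqq = 0.000000
  tau = 0.625000: gamma = (-0.500000, -0.324219), gamma' = (-1.000000, -1.187500); Gamma_ppp = 0.000000, Gamma_ppq = 0.000000, Gamma_pqq = 0.000000, Gamma_qpp = 0.000000, Gamma_qpq = 0.000000, Gamma_qqq = 0.000000
  tau = 0.750000: gamma = (-0.625000, -0.484375), gamma' = (-1.000000, -1.375000); Gamma_ppp = 0.000000, Gamma_ppq = 0.000000, Gamma_pqq = 0.000000, Gamma_qpp = 0.000000, Gamma_qpq = 0.000000, Gamma_qqq = 0.000000
  tau = 0.875000: gamma = (-0.750000, -0.667969), gamma' = (-1.000000, -1.562500); Gamma_ppp = 0.000000, Gamma_ppq = 0.000000, Gamma_pqq = 0.000000, Gamma_qpp = 0.000000, Gamma_qpq = 0.000000, Gamma_qqq = 0.000000
  tau = 1.000000: gamma = (-0.875000, -0.875000), gamma' = (-1.000000, -1.750000); Gamma_ppp = 0.000000, Gamma_ppq = 0.000000, Gamma_pqq = 0.000000, Gamma_qpp = 0.000000, Gamma_qpq = 0.000000, Gamma_qqq = 0.000000
step 0: V^p = 1.6250, V^q = 1.0000
step 1: k1 = (0.000000, 0.000000), k2 = (0.000000, 0.000000), k3 = (0.000000, 0.000000), k4 = (0.000000, 0.000000); V <- V + (h/6)(k1 + 2k2 + 2k3 + k4): V^p = 1.6250, V^q = 1.0000
step 2: k1 = (0.000000, 0.000000), k2 = (0.000000, 0.000000), k3 = (0.000000, 0.000000), k4 = (0.000000, 0.000000); V <- V + (h/6)(k1 + 2k2 + 2k3 + k4): V^p = 1.6250, V^q = 1.0000
step 3: k1 = (0.000000, 0.000000), k2 = (0.000000, 0.000000), k3 = (0.000000, 0.000000), k4 = (0.000000, 0.000000); V <- V + (h/6)(k1 + 2k2 + 2k3 + k4): V^p = 1.6250, V^q = 1.0000
step 4: k1 = (0.000000, 0.000000), k2 = (0.000000, 0.000000), k3 = (0.000000, 0.000000), k4 = (0.000000, 0.000000); V <- V + (h/6)(k1 + 2k2 + 2k3 + k4): V^p = 1.6250, V^q = 1.0000


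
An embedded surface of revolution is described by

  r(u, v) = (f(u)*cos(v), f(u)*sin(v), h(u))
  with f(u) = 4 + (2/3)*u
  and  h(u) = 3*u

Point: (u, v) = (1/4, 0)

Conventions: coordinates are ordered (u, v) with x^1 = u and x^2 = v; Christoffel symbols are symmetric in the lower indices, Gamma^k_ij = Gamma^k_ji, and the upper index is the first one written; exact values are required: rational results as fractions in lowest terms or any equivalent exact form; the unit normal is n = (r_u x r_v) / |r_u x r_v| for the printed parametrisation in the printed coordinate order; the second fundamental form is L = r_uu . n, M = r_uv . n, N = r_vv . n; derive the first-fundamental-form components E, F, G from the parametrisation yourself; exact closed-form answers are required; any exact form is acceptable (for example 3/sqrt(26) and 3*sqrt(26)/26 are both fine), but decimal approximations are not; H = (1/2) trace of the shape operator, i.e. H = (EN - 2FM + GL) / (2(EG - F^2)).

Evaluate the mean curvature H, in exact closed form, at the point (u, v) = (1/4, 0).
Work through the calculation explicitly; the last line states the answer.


f = 25/6, f' = 2/3, f'' = 0, h' = 3, h'' = 0
E = 85/9, F = 0, G = 625/36; answer radicand W^2 = 85/9
unnormalised second-form numerators: l = 0, m = 0, n = 25/2; L = l/sqrt(85/9), and similarly M = m/sqrt(W^2), N = n/sqrt(W^2)
H = (E*n - 2*F*m + G*l) / (2*(EG - F^2)*sqrt(W^2)); E*n - 2*F*m + G*l = 2125/18, EG - F^2 = 53125/324, so H = (9/25)/sqrt(85/9)

Answer: H = 27*sqrt(85)/2125


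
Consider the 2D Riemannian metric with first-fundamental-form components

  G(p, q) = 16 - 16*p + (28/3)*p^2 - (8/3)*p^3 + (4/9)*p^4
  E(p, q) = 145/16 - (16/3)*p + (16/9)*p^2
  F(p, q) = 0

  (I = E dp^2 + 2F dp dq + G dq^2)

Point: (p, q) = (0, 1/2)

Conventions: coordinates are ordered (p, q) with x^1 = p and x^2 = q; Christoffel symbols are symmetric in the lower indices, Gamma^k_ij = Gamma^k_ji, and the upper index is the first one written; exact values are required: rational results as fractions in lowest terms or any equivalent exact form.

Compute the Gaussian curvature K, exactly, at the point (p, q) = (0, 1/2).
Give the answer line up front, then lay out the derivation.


Answer: K = -432/21025

E = 145/16, F = 0, G = 16, EG - F^2 = 145 at the point
E_p = -16/3, E_q = 0, F_p = 0, F_q = 0, G_p = -16, G_q = 0
E_qq = 0, F_pq = 0, G_pp = 56/3
Brioschi: K = (det M1 - det M2) / (EG - F^2)^2 with the standard first/second-derivative matrices M1, M2.
M1 = [[-E_qq/2 + F_pq - G_pp/2, E_p/2, F_p - E_q/2], [F_q - G_p/2, E, F], [G_q/2, F, G]] = [[-28/3, -8/3, 0], [8, 145/16, 0], [0, 0, 16]]; det M1 = -1012
M2 = [[0, E_q/2, G_p/2], [E_q/2, E, F], [G_p/2, F, G]] = [[0, 0, -8], [0, 145/16, 0], [-8, 0, 16]]; det M2 = -580
det M1 - det M2 = -432; K = -432 / (145)^2 = -432/21025


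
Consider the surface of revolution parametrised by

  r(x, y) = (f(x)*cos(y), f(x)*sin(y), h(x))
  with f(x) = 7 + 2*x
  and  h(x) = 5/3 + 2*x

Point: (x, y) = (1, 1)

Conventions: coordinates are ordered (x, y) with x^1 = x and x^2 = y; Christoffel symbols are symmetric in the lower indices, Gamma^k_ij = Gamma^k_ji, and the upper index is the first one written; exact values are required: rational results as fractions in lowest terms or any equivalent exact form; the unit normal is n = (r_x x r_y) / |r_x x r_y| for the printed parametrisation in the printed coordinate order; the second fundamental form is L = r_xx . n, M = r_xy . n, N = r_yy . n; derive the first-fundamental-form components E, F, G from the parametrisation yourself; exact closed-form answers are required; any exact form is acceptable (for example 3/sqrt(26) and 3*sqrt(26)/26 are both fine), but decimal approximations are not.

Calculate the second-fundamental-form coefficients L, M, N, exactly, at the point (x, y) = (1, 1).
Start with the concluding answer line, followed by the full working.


Answer: L = 0, M = 0, N = 9*sqrt(2)/2

f = 9, f' = 2, f'' = 0, h' = 2, h'' = 0
E = 8, F = 0, G = 81; answer radicand W^2 = 8
unnormalised second-form numerators: l = 0, m = 0, n = 18; L = l/sqrt(8), and similarly M = m/sqrt(W^2), N = n/sqrt(W^2)


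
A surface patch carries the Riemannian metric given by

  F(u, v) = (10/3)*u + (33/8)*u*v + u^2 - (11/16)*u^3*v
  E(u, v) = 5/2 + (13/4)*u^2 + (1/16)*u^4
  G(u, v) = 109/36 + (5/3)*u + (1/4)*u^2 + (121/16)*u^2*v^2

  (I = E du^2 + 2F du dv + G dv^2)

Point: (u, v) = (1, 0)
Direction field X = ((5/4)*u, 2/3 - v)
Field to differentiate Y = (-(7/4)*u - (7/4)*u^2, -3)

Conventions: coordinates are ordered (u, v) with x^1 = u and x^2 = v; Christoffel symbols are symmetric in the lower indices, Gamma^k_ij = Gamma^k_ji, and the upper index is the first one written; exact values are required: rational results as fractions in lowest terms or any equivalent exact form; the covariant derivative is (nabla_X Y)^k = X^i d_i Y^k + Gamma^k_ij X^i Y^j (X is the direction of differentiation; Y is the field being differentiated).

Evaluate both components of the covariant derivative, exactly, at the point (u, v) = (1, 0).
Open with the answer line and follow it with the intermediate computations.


Answer: (nabla_X Y)^u = -147425/45904, (nabla_X Y)^v = -206309/22952

E = 93/16, F = 13/3, G = 89/18 at the point
E_u = 27/4, E_v = 0, F_u = 16/3, F_v = 55/16, G_u = 13/6, G_v = 0
EG - F^2 = 2869/288;  g^inv = (288/2869) * [[89/18, -13/3], [-13/3, 93/16]]
first-kind symbols [ij,l] = (1/2)(d_i g_jl + d_j g_il - d_l g_ij): [uu,u] = E_u/2 = 27/8, [uu,v] = F_u - E_v/2 = 16/3, [uv,u] = E_v/2 = 0, [uv,v] = G_u/2 = 13/12, [vv,u] = F_v - G_u/2 = 113/48, [vv,v] = G_v/2 = 0
Gamma^u_ij = (G*[ij,u] - F*[ij,v])/(EG - F^2), Gamma^v_ij = (E*[ij,v] - F*[ij,u])/(EG - F^2)
Gamma_uuu = -1850/2869, Gamma_uuv = -1352/2869, Gamma_uvv = 10057/8607, Gamma_vuu = 4716/2869, Gamma_vuv = 3627/5738, Gamma_vvv = -2938/2869
X = (5/4, 2/3), Y = (-7/2, -3) at the point


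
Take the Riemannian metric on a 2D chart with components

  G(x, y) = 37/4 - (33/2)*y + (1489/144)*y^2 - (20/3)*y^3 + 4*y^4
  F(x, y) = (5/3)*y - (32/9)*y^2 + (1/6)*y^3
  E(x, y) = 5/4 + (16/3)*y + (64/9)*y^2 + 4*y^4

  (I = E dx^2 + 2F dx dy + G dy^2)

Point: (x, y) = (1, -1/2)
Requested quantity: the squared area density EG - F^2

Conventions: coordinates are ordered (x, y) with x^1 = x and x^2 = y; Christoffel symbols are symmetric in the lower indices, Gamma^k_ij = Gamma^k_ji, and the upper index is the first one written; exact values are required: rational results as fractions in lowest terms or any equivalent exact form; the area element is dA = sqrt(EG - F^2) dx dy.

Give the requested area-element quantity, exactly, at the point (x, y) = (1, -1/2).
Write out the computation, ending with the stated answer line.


E = 11/18, F = -251/144, G = 12193/576; EG - F^2 = 22805/2304

Answer: EG - F^2 = 22805/2304


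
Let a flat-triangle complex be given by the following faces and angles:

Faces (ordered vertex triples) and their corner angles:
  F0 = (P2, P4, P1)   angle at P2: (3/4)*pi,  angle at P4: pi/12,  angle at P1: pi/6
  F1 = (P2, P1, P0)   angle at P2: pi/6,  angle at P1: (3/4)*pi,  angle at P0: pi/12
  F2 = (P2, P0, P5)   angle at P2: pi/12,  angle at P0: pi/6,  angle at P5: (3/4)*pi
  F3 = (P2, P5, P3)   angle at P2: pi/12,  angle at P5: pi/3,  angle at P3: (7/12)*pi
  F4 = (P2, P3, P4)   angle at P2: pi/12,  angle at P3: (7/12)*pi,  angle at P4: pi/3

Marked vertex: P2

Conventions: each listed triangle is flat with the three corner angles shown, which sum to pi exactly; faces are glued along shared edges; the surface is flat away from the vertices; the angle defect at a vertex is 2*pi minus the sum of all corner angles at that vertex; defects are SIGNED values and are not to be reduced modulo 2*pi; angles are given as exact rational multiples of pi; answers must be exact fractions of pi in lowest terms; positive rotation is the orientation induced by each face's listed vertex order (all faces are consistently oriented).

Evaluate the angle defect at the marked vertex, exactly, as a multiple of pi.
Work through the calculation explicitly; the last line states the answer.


Sum of corner angles at P2: (7/6)*pi
defect = 2*pi - (7/6)*pi

Answer: defect(P2) = (5/6)*pi


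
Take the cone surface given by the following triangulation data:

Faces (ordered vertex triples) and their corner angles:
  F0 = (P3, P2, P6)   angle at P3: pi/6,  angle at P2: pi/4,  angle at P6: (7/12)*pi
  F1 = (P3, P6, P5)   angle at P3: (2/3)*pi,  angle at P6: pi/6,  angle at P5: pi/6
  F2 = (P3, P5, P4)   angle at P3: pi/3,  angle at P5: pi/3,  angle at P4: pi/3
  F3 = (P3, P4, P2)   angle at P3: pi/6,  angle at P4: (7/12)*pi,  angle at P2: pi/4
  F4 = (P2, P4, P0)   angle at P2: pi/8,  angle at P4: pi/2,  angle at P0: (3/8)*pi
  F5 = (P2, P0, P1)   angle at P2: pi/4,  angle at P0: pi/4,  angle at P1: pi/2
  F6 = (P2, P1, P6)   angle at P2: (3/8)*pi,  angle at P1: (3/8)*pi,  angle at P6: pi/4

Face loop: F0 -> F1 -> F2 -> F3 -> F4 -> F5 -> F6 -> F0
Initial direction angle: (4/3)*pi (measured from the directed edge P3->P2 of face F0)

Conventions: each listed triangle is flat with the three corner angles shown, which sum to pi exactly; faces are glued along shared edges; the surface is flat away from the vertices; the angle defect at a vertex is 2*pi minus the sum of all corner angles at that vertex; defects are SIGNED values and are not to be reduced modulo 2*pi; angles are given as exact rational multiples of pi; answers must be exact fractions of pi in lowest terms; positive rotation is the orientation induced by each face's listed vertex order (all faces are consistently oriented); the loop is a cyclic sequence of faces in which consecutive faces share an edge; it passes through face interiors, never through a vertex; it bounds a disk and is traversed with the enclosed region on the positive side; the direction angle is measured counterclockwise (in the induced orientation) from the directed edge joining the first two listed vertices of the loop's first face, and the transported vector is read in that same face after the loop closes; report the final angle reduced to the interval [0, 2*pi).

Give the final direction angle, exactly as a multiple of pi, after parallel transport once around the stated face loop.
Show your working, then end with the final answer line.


enclosed vertex P2: corner angles sum to (5/4)*pi, defect = 2*pi - (5/4)*pi = (3/4)*pi
enclosed vertex P3: corner angles sum to (4/3)*pi, defect = 2*pi - (4/3)*pi = (2/3)*pi
summing the enclosed defects onto the initial angle, mod 2*pi in the induced orientation:
final angle = (4/3)*pi + (17/12)*pi = (3/4)*pi (mod 2*pi)

Answer: final direction angle = (3/4)*pi
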